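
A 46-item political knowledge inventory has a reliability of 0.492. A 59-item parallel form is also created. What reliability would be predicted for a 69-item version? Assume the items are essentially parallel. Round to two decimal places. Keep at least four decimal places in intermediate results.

The 59-item form is not needed; work directly from the 46-item form with n = 69/46 = 1.5000.
r_{69} = n·r / (1 + (n − 1)·r) = 0.7380 / 1.2460 ≈ 0.5923

0.59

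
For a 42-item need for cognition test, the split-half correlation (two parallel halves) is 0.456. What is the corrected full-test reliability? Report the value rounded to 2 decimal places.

0.63

Apply the Spearman-Brown correction with n = 2:
r_full = 2(0.456) / (1 + 0.456)
r_full = 0.9120 / 1.4560 ≈ 0.6264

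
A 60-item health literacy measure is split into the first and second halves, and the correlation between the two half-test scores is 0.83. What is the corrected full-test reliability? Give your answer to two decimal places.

0.91

r_full = 2r_hh / (1 + r_hh) = 2 × 0.83 / (1 + 0.83)
r_full = 1.6600 / 1.8300 ≈ 0.9071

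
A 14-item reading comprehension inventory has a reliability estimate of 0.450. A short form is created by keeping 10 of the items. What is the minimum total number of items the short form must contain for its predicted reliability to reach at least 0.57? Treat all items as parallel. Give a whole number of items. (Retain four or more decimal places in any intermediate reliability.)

First, r for the 10-item form: n = 10/14 = 0.7143, so r_10 = 0.7143·0.450/(1 + (0.7143 − 1)·0.450) = 0.3689
Then solve for n' with r_old = 0.3689, r_target = 0.57: n' = 0.57(1 − 0.3689)/[0.3689(1 − 0.57)] = 2.2678
Total items = 2.2678 × 10 = 22.68, rounded up to 23.

23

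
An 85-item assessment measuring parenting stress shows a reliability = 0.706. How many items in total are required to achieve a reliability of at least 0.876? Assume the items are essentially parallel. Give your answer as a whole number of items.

251

Invert Spearman-Brown to solve for n:
n = r_target (1 − r_old) / [ r_old (1 − r_target) ]
n = 0.876(1 − 0.706) / [0.706(1 − 0.876)]
n = 0.257544 / 0.087544 ≈ 2.9419
Items needed = n × 85 = 2.9419 × 85 ≈ 250.06 → round up to 251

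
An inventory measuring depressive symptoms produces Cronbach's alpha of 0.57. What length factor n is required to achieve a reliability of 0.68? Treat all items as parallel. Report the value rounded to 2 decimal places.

Spearman-Brown solved for the length factor n:
n = r_target (1 − r_old) / [ r_old (1 − r_target) ]
n = 0.68 × (1 − 0.57) / [ 0.57 × (1 − 0.68) ]
n = 0.2924 / 0.1824 ≈ 1.6031

1.60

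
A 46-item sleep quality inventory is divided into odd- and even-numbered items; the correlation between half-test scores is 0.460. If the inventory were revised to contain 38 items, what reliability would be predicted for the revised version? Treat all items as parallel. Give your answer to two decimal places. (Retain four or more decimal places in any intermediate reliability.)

0.58

Spearman-Brown correction (n = 2): r_full = 2·0.460/(1 + 0.460) = 0.6301
Then adjust to 38 items: n = 38/46 = 0.8261
r_new = n·r_full / (1 + (n − 1)·r_full) = 0.5205 / 0.8904 ≈ 0.5846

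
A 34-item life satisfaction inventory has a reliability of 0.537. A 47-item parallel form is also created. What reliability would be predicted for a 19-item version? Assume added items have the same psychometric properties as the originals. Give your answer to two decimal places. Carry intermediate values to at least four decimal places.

Only the ratio of lengths matters: n = 19/34 = 0.5588
r_{19} = n·r / (1 + (n − 1)·r) = 0.3001 / 0.7631 ≈ 0.3933

0.39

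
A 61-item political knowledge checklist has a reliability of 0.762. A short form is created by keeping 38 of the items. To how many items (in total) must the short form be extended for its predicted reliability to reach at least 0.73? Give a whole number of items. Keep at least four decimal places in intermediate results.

Short-form reliability: n = 38/61 = 0.6230; r_38 = n·r/(1+(n−1)r) ≈ 0.6661
Then solve for n' with r_old = 0.6661, r_target = 0.73: n' = 0.73(1 − 0.6661)/[0.6661(1 − 0.73)] = 1.3553
Items = 1.3553 × 38 ≈ 51.50 → 52

52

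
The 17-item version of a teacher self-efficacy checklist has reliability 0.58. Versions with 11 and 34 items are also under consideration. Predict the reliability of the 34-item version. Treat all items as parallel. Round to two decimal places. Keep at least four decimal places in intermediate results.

Only the ratio of lengths matters: n = 34/17 = 2.0000
r_{34} = n·r / (1 + (n − 1)·r) = 1.1600 / 1.5800 ≈ 0.7342

0.73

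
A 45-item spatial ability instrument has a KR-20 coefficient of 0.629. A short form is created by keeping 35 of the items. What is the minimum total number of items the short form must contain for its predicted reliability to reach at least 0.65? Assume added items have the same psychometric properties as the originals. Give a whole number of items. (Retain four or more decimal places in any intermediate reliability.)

50

Short-form reliability: n = 35/45 = 0.7778; r_35 = n·r/(1+(n−1)r) ≈ 0.5687
Then solve for n' with r_old = 0.5687, r_target = 0.65: n' = 0.65(1 − 0.5687)/[0.5687(1 − 0.65)] = 1.4085
Items = 1.4085 × 35 ≈ 49.30 → 50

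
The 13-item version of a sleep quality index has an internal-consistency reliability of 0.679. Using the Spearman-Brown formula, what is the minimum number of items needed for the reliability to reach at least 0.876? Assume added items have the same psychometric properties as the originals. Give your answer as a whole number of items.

Invert Spearman-Brown to solve for n:
n = r*(1 − r) / [ r (1 − r*) ]
n = 0.876 × (1 − 0.679) / [ 0.679 × (1 − 0.876) ]
  = 0.281196 / 0.084196 = 3.3398
So the test needs 3.3398 × 13 ≈ 43.42 items; rounding up, 44.

44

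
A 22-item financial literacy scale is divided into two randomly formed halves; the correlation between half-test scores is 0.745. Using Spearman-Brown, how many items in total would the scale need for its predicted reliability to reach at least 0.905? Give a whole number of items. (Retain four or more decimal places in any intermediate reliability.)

36

Corrected full-test reliability: r_full = 2 × 0.745 / (1 + 0.745) ≈ 0.8539
Solve Spearman-Brown for n: n = 0.905(1 − 0.8539) / [0.8539(1 − 0.905)] = 1.6299
Required items = 1.6299 × 22 = 35.86, so 36 items.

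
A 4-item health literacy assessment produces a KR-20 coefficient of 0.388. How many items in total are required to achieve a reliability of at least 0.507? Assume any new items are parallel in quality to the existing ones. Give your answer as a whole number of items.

7

Invert Spearman-Brown to solve for n:
n = r_target (1 − r_old) / [ r_old (1 − r_target) ]
n = 0.507 × (1 − 0.388) / [ 0.388 × (1 − 0.507) ]
  = 0.310284 / 0.191284 = 1.6221
Items needed = n × 4 = 1.6221 × 4 ≈ 6.49 → round up to 7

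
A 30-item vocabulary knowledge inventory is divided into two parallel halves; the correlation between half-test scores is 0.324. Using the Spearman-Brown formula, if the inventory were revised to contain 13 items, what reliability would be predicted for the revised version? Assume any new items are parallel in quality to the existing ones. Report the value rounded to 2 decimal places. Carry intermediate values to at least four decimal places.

Full-test reliability from the split-half r: r_full = 2(0.324)/(1 + 0.324) = 0.4894
Then adjust to 13 items: n = 13/30 = 0.4333
r_new = n·r_full / (1 + (n − 1)·r_full) = 0.2121 / 0.7227 ≈ 0.2935

0.29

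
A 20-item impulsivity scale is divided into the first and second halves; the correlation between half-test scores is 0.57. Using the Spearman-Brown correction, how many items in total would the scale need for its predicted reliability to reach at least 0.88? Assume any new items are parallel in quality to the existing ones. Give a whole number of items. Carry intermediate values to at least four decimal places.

56

r_full = 2(0.57)/(1 + 0.57) = 0.7261
Solve Spearman-Brown for n: n = 0.88(1 − 0.7261) / [0.7261(1 − 0.88)] = 2.7663
Required items = 2.7663 × 20 = 55.33, so 56 items.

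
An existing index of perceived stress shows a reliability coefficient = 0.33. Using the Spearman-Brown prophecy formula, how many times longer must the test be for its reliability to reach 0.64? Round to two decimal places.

3.61

n = 0.64(1 − 0.33) / [0.33(1 − 0.64)]
  = 0.4288 / 0.1188 = 3.6094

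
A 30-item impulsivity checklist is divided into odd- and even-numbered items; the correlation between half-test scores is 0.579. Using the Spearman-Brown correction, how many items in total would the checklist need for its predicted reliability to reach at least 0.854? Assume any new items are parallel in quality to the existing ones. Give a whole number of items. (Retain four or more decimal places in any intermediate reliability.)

r_full = 2(0.579)/(1 + 0.579) = 0.7334
Solve Spearman-Brown for n: n = 0.854(1 − 0.7334) / [0.7334(1 − 0.854)] = 2.1263
Required items = 2.1263 × 30 = 63.79, so 64 items.

64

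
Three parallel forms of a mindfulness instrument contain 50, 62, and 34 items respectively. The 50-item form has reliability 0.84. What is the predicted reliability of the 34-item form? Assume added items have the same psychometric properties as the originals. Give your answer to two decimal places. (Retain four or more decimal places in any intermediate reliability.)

Only the ratio of lengths matters: n = 34/50 = 0.6800
r_{34} = n·r / (1 + (n − 1)·r) = 0.5712 / 0.7312 ≈ 0.7812

0.78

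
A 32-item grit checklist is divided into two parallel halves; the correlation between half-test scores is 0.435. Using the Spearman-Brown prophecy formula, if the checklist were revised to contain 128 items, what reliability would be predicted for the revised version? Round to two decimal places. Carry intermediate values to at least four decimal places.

First correct the split-half correlation to full-test reliability: r_full = 2 × 0.435 / (1 + 0.435) ≈ 0.6063
Length factor from 32 to 128 items: n = 128/32 = 4.0000
r_new = n·r_full / (1 + (n − 1)·r_full) = 2.4252 / 2.8189 ≈ 0.8603

0.86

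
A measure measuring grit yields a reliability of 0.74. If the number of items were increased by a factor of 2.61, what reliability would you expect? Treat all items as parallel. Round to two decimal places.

0.88

Spearman-Brown: r_new = n·r / (1 + (n − 1)·r)
r_new = 2.61·0.74 / [1 + (2.61 − 1)·0.74]
r_new = 1.9314 / 2.1914 ≈ 0.8814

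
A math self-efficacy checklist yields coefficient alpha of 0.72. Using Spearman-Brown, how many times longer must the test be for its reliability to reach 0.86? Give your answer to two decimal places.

Spearman-Brown solved for the length factor n:
n = r*(1 − r) / [ r (1 − r*) ]
n = 0.86 × (1 − 0.72) / [ 0.72 × (1 − 0.86) ]
n = 0.2408 / 0.1008 ≈ 2.3889

2.39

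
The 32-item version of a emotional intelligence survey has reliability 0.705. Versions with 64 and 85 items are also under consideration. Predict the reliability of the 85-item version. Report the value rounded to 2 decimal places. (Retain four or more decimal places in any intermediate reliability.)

0.86

Only the ratio of lengths matters: n = 85/32 = 2.6562
r_{85} = n·r / (1 + (n − 1)·r) = 1.8726 / 2.1676 ≈ 0.8639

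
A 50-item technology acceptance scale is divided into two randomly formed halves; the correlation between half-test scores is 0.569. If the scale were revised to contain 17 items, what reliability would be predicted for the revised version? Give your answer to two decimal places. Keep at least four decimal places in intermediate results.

Spearman-Brown correction (n = 2): r_full = 2·0.569/(1 + 0.569) = 0.7253
Length factor from 50 to 17 items: n = 17/50 = 0.3400
r_new = n·r_full / (1 + (n − 1)·r_full) = 0.2466 / 0.5213 ≈ 0.4730

0.47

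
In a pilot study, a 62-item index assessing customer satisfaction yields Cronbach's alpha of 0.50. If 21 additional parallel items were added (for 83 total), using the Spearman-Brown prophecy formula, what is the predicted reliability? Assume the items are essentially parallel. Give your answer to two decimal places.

0.57

Length ratio n = 83/62 = 1.3387
Apply the Spearman-Brown prophecy formula, r' = nr / [1 + (n − 1)r]:
r_new = 1.3387·0.50 / [1 + (1.3387 − 1)·0.50]
     = 0.6694 / 1.1694 = 0.5724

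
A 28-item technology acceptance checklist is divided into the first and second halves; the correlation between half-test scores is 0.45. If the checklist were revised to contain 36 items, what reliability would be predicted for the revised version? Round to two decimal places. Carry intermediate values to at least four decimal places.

0.68

Spearman-Brown correction (n = 2): r_full = 2·0.45/(1 + 0.45) = 0.6207
Length factor from 28 to 36 items: n = 36/28 = 1.2857
r_new = n·r_full / (1 + (n − 1)·r_full) = 0.7980 / 1.1773 ≈ 0.6778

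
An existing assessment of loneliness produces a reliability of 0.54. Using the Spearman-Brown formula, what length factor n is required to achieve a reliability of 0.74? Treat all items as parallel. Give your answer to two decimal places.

2.42

Rearranging the Spearman-Brown formula for n,
n = r_target (1 − r_old) / [ r_old (1 − r_target) ]
n = 0.74(1 − 0.54) / [0.54(1 − 0.74)]
n = 0.3404 / 0.1404 ≈ 2.4245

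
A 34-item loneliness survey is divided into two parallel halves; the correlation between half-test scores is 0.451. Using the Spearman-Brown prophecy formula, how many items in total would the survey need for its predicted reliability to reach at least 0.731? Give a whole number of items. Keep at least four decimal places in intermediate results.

r_full = 2(0.451)/(1 + 0.451) = 0.6216
Solve Spearman-Brown for n: n = 0.731(1 − 0.6216) / [0.6216(1 − 0.731)] = 1.6543
Items = 1.6543 × 34 ≈ 56.25 → 57

57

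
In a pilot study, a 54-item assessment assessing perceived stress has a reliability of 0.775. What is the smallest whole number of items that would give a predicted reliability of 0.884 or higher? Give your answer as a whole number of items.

n = [0.884 × 0.225] / [0.775 × 0.116]
n = 0.198900 / 0.089900 ≈ 2.2125
Items needed = n × 54 = 2.2125 × 54 ≈ 119.47 → round up to 120

120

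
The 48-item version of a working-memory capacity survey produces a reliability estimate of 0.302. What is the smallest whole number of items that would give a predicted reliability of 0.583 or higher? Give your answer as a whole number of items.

156

Spearman-Brown solved for the length factor n:
n = r*(1 − r) / [ r (1 − r*) ]
n = 0.583 × (1 − 0.302) / [ 0.302 × (1 − 0.583) ]
  = 0.406934 / 0.125934 = 3.2313
3.2313 × 48 = 155.10 → 156 items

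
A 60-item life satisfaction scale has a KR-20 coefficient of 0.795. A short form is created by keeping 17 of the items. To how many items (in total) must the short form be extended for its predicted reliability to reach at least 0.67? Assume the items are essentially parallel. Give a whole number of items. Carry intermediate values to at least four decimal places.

First, r for the 17-item form: n = 17/60 = 0.2833, so r_17 = 0.2833·0.795/(1 + (0.2833 − 1)·0.795) = 0.5235
Then solve for n' with r_old = 0.5235, r_target = 0.67: n' = 0.67(1 − 0.5235)/[0.5235(1 − 0.67)] = 1.8480
Items = 1.8480 × 17 ≈ 31.42 → 32

32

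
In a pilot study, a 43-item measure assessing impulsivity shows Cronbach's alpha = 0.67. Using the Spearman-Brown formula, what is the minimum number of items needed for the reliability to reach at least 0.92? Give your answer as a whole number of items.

244

Spearman-Brown solved for the length factor n:
n = r*(1 − r) / [ r (1 − r*) ]
n = 0.92(1 − 0.67) / [0.67(1 − 0.92)]
n = 0.3036 / 0.0536 ≈ 5.6642
So the test needs 5.6642 × 43 ≈ 243.56 items; rounding up, 244.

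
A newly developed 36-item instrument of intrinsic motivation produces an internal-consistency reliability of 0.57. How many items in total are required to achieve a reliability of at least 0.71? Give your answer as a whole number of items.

67

n = [0.71 × 0.43] / [0.57 × 0.29]
  = 0.3053 / 0.1653 = 1.8469
Items needed = n × 36 = 1.8469 × 36 ≈ 66.49 → round up to 67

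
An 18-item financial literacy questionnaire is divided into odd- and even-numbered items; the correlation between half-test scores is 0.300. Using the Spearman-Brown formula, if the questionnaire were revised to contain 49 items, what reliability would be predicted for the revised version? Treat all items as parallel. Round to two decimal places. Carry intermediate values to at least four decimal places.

First correct the split-half correlation to full-test reliability: r_full = 2 × 0.300 / (1 + 0.300) ≈ 0.4615
Then adjust to 49 items: n = 49/18 = 2.7222
r_new = n·r_full / (1 + (n − 1)·r_full) = 1.2563 / 1.7948 ≈ 0.7000

0.70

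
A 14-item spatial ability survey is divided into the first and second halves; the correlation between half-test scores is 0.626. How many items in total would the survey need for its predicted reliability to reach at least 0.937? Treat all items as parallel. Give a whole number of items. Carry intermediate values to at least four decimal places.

Corrected full-test reliability: r_full = 2 × 0.626 / (1 + 0.626) ≈ 0.7700
n = r_tgt(1 − r_full) / [r_full(1 − r_tgt)] = 0.937 × 0.2300 / (0.7700 × 0.063) ≈ 4.4426
Required items = 4.4426 × 14 = 62.20, so 63 items.

63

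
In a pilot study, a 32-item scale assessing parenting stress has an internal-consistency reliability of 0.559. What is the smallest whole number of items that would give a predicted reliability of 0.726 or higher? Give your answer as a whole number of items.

67

n = [0.726 × 0.441] / [0.559 × 0.274]
n = 0.320166 / 0.153166 ≈ 2.0903
So the test needs 2.0903 × 32 ≈ 66.89 items; rounding up, 67.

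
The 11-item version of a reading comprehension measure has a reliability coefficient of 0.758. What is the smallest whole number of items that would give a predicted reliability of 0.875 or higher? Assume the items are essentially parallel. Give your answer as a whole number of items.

25

Rearranging the Spearman-Brown formula for n,
n = r_target (1 − r_old) / [ r_old (1 − r_target) ]
n = 0.875(1 − 0.758) / [0.758(1 − 0.875)]
n = 0.211750 / 0.094750 ≈ 2.2348
2.2348 × 11 = 24.58 → 25 items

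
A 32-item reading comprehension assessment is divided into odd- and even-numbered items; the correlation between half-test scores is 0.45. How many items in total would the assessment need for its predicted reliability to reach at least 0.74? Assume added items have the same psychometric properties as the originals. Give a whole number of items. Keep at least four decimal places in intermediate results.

56

Corrected full-test reliability: r_full = 2 × 0.45 / (1 + 0.45) ≈ 0.6207
Solve Spearman-Brown for n: n = 0.74(1 − 0.6207) / [0.6207(1 − 0.74)] = 1.7392
Items = 1.7392 × 32 ≈ 55.65 → 56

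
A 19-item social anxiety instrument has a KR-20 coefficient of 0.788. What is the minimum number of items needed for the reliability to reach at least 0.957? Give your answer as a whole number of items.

n = [0.957 × 0.212] / [0.788 × 0.043]
  = 0.202884 / 0.033884 = 5.9876
So the test needs 5.9876 × 19 ≈ 113.76 items; rounding up, 114.

114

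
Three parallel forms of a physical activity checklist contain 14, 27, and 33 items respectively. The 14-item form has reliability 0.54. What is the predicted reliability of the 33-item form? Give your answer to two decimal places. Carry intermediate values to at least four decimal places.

Only the ratio of lengths matters: n = 33/14 = 2.3571
r_{33} = n·r / (1 + (n − 1)·r) = 1.2728 / 1.7328 ≈ 0.7345

0.73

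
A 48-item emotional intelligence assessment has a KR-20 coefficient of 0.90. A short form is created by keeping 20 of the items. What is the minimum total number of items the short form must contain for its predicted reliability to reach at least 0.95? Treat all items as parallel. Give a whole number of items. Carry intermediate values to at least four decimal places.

Short-form reliability: n = 20/48 = 0.4167; r_20 = n·r/(1+(n−1)r) ≈ 0.7895
Then solve for n' with r_old = 0.7895, r_target = 0.95: n' = 0.95(1 − 0.7895)/[0.7895(1 − 0.95)] = 5.0659
Total items = 5.0659 × 20 = 101.32, rounded up to 102.

102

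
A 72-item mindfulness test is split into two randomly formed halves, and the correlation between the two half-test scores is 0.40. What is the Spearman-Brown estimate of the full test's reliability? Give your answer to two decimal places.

Apply the Spearman-Brown correction with n = 2:
r_full = 2(0.40) / (1 + 0.40)
       = 0.8000 / 1.4000 = 0.5714

0.57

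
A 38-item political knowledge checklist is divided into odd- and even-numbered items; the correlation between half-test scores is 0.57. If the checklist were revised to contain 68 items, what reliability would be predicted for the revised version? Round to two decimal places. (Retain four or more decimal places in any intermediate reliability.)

0.83

Spearman-Brown correction (n = 2): r_full = 2·0.57/(1 + 0.57) = 0.7261
Then adjust to 68 items: n = 68/38 = 1.7895
r_new = n·r_full / (1 + (n − 1)·r_full) = 1.2994 / 1.5733 ≈ 0.8259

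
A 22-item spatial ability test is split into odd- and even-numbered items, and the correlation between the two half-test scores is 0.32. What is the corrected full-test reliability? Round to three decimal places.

0.485

The full test is twice the length of either half (n = 2).
r_full = 2r_hh / (1 + r_hh) = 2 × 0.32 / (1 + 0.32)
r_full = 0.6400 / 1.3200 ≈ 0.4848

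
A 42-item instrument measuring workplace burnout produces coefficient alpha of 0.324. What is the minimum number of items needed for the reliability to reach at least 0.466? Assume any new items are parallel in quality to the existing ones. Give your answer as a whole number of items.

77

Rearranging the Spearman-Brown formula for n,
n = r_target (1 − r_old) / [ r_old (1 − r_target) ]
n = [0.466 × 0.676] / [0.324 × 0.534]
  = 0.315016 / 0.173016 = 1.8207
Items needed = n × 42 = 1.8207 × 42 ≈ 76.47 → round up to 77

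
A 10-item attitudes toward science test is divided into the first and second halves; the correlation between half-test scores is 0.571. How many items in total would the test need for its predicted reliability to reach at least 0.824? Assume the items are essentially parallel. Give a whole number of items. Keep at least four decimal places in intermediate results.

r_full = 2(0.571)/(1 + 0.571) = 0.7269
n = r_tgt(1 − r_full) / [r_full(1 − r_tgt)] = 0.824 × 0.2731 / (0.7269 × 0.176) ≈ 1.7590
Required items = 1.7590 × 10 = 17.59, so 18 items.

18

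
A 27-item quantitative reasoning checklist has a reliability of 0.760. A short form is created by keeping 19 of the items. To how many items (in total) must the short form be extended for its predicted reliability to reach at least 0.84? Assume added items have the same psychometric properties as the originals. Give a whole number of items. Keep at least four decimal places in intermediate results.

Short-form reliability: n = 19/27 = 0.7037; r_19 = n·r/(1+(n−1)r) ≈ 0.6902
Length factor from the short form to reach 0.84: n' = 0.84(1 − 0.6902) / [0.6902(1 − 0.84)] ≈ 2.3565
Items = 2.3565 × 19 ≈ 44.77 → 45

45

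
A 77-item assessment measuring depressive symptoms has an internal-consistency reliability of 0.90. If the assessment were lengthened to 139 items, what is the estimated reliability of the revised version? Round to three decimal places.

0.942

The new length is 139/77 = 1.8052 times the old.
r_new = (1.8052 × 0.90) / (1 + (1.8052 − 1) × 0.90)
     = 1.6247 / 1.7247 = 0.9420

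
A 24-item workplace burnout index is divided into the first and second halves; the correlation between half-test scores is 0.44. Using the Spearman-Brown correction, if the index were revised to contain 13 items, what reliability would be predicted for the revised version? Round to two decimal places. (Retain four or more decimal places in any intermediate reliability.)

Spearman-Brown correction (n = 2): r_full = 2·0.44/(1 + 0.44) = 0.6111
Length factor from 24 to 13 items: n = 13/24 = 0.5417
r_new = n·r_full / (1 + (n − 1)·r_full) = 0.3310 / 0.7199 ≈ 0.4598

0.46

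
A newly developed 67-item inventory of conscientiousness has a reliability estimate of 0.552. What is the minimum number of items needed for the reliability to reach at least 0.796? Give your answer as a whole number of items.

n = 0.796 × (1 − 0.552) / [ 0.552 × (1 − 0.796) ]
  = 0.356608 / 0.112608 = 3.1668
So the test needs 3.1668 × 67 ≈ 212.18 items; rounding up, 213.

213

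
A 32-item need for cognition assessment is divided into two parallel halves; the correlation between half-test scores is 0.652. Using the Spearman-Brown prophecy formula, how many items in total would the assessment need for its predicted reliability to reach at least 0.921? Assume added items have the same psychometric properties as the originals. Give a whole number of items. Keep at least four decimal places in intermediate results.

Corrected full-test reliability: r_full = 2 × 0.652 / (1 + 0.652) ≈ 0.7893
Solve Spearman-Brown for n: n = 0.921(1 − 0.7893) / [0.7893(1 − 0.921)] = 3.1121
Required items = 3.1121 × 32 = 99.59, so 100 items.

100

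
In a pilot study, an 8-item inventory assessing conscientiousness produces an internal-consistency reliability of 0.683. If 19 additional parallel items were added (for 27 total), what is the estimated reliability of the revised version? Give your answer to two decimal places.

Length ratio n = 27/8 = 3.375
Spearman-Brown: r_new = n·r / (1 + (n − 1)·r)
r_new = (3.375 × 0.683) / (1 + (3.375 − 1) × 0.683)
     = 2.3051 / 2.6221 = 0.8791

0.88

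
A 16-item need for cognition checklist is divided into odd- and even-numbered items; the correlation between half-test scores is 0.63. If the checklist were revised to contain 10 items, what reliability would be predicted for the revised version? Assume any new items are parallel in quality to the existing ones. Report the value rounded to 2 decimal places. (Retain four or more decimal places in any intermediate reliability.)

Full-test reliability from the split-half r: r_full = 2(0.63)/(1 + 0.63) = 0.7730
Then adjust to 10 items: n = 10/16 = 0.6250
r_new = n·r_full / (1 + (n − 1)·r_full) = 0.4831 / 0.7101 ≈ 0.6803

0.68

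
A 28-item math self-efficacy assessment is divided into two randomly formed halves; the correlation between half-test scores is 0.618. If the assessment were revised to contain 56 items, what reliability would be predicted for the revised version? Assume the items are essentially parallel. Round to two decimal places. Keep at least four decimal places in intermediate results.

0.87

Full-test reliability from the split-half r: r_full = 2(0.618)/(1 + 0.618) = 0.7639
Then adjust to 56 items: n = 56/28 = 2.0000
r_new = n·r_full / (1 + (n − 1)·r_full) = 1.5278 / 1.7639 ≈ 0.8661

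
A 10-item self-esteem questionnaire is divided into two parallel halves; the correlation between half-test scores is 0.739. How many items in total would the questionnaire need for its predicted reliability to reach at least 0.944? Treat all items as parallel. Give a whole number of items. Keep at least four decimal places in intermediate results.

r_full = 2(0.739)/(1 + 0.739) = 0.8499
n = r_tgt(1 − r_full) / [r_full(1 − r_tgt)] = 0.944 × 0.1501 / (0.8499 × 0.056) ≈ 2.9771
Items = 2.9771 × 10 ≈ 29.77 → 30

30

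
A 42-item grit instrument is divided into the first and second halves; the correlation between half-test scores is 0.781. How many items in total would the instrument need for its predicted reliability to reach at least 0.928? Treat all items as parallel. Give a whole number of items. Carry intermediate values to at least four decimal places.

r_full = 2(0.781)/(1 + 0.781) = 0.8770
Solve Spearman-Brown for n: n = 0.928(1 − 0.8770) / [0.8770(1 − 0.928)] = 1.8077
Required items = 1.8077 × 42 = 75.92, so 76 items.

76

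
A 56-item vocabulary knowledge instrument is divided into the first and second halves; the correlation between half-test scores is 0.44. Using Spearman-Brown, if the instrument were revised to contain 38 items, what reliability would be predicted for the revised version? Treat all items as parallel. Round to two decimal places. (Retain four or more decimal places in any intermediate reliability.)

0.52

Full-test reliability from the split-half r: r_full = 2(0.44)/(1 + 0.44) = 0.6111
Length factor from 56 to 38 items: n = 38/56 = 0.6786
r_new = n·r_full / (1 + (n − 1)·r_full) = 0.4147 / 0.8036 ≈ 0.5161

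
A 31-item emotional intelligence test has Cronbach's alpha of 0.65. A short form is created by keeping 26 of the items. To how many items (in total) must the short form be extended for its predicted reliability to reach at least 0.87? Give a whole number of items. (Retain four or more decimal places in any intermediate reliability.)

First, r for the 26-item form: n = 26/31 = 0.8387, so r_26 = 0.8387·0.65/(1 + (0.8387 − 1)·0.65) = 0.6090
Then solve for n' with r_old = 0.6090, r_target = 0.87: n' = 0.87(1 − 0.6090)/[0.6090(1 − 0.87)] = 4.2967
Items = 4.2967 × 26 ≈ 111.71 → 112

112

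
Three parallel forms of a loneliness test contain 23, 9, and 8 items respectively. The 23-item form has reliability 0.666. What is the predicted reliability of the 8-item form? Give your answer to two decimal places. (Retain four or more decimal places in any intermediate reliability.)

0.41

Only the ratio of lengths matters: n = 8/23 = 0.3478
r_{8} = n·r / (1 + (n − 1)·r) = 0.2316 / 0.5656 ≈ 0.4095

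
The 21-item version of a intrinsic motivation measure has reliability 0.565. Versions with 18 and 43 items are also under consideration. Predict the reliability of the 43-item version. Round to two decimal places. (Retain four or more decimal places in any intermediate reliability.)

0.73

Only the ratio of lengths matters: n = 43/21 = 2.0476
r_{43} = n·r / (1 + (n − 1)·r) = 1.1569 / 1.5919 ≈ 0.7267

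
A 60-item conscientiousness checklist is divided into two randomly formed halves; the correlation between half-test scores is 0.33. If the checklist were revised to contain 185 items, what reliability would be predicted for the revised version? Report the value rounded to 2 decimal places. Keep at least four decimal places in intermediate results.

0.75

Spearman-Brown correction (n = 2): r_full = 2·0.33/(1 + 0.33) = 0.4962
Length factor from 60 to 185 items: n = 185/60 = 3.0833
r_new = n·r_full / (1 + (n − 1)·r_full) = 1.5299 / 2.0337 ≈ 0.7523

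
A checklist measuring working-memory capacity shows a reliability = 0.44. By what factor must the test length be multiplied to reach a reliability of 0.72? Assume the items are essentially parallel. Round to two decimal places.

Spearman-Brown solved for the length factor n:
n = r_target (1 − r_old) / [ r_old (1 − r_target) ]
n = 0.72(1 − 0.44) / [0.44(1 − 0.72)]
  = 0.4032 / 0.1232 = 3.2727

3.27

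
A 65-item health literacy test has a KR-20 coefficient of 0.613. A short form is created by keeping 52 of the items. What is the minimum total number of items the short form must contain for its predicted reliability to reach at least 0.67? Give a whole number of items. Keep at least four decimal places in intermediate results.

First, r for the 52-item form: n = 52/65 = 0.8000, so r_52 = 0.8000·0.613/(1 + (0.8000 − 1)·0.613) = 0.5589
Length factor from the short form to reach 0.67: n' = 0.67(1 − 0.5589) / [0.5589(1 − 0.67)] ≈ 1.6024
Total items = 1.6024 × 52 = 83.32, rounded up to 84.

84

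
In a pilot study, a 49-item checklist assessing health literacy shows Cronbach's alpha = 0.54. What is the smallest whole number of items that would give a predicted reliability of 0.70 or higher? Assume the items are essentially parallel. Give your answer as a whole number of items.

98

Invert Spearman-Brown to solve for n:
n = r_target (1 − r_old) / [ r_old (1 − r_target) ]
n = 0.70 × (1 − 0.54) / [ 0.54 × (1 − 0.70) ]
n = 0.3220 / 0.1620 ≈ 1.9877
So the test needs 1.9877 × 49 ≈ 97.40 items; rounding up, 98.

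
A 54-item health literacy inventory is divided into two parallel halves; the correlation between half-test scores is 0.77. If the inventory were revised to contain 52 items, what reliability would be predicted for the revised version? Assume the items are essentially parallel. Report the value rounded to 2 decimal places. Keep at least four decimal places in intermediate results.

0.87

First correct the split-half correlation to full-test reliability: r_full = 2 × 0.77 / (1 + 0.77) ≈ 0.8701
Then adjust to 52 items: n = 52/54 = 0.9630
r_new = n·r_full / (1 + (n − 1)·r_full) = 0.8379 / 0.9678 ≈ 0.8658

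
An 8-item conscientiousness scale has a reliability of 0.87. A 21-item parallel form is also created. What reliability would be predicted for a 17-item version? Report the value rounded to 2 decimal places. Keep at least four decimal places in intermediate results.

Only the ratio of lengths matters: n = 17/8 = 2.1250
r_{17} = n·r / (1 + (n − 1)·r) = 1.8487 / 1.9788 ≈ 0.9343

0.93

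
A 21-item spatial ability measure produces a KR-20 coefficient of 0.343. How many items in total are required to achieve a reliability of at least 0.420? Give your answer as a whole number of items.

Spearman-Brown solved for the length factor n:
n = r*(1 − r) / [ r (1 − r*) ]
n = 0.420(1 − 0.343) / [0.343(1 − 0.420)]
  = 0.275940 / 0.198940 = 1.3871
1.3871 × 21 = 29.13 → 30 items

30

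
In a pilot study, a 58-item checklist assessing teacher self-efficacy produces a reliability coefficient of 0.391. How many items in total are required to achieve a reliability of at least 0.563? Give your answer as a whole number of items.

Spearman-Brown solved for the length factor n:
n = r_target (1 − r_old) / [ r_old (1 − r_target) ]
n = 0.563 × (1 − 0.391) / [ 0.391 × (1 − 0.563) ]
n = 0.342867 / 0.170867 ≈ 2.0066
Items needed = n × 58 = 2.0066 × 58 ≈ 116.38 → round up to 117

117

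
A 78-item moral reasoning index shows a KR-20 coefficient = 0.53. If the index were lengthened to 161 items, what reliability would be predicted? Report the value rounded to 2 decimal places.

0.70

n = 161/78 = 2.0641
Apply the Spearman-Brown prophecy formula, r' = nr / [1 + (n − 1)r]:
r_new = 2.0641·0.53 / [1 + (2.0641 − 1)·0.53]
r_new = 1.0940 / 1.5640 ≈ 0.6995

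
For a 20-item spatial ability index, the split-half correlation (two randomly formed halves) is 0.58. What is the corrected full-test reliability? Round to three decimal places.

0.734

The full test is twice the length of either half (n = 2).
r_full = 2(0.58) / (1 + 0.58)
r_full = 1.1600 / 1.5800 ≈ 0.7342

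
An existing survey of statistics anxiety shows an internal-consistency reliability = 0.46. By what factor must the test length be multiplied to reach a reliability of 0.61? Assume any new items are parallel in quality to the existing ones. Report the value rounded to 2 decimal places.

1.84

Spearman-Brown solved for the length factor n:
n = r_target (1 − r_old) / [ r_old (1 − r_target) ]
n = [0.61 × 0.54] / [0.46 × 0.39]
  = 0.3294 / 0.1794 = 1.8361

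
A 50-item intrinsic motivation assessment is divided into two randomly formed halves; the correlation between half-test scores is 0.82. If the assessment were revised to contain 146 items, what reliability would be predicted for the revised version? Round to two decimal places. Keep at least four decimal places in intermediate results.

0.96

First correct the split-half correlation to full-test reliability: r_full = 2 × 0.82 / (1 + 0.82) ≈ 0.9011
Then adjust to 146 items: n = 146/50 = 2.9200
r_new = n·r_full / (1 + (n − 1)·r_full) = 2.6312 / 2.7301 ≈ 0.9638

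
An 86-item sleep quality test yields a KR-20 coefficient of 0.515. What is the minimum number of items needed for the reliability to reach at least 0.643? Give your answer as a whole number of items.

Rearranging the Spearman-Brown formula for n,
n = r*(1 − r) / [ r (1 − r*) ]
n = 0.643(1 − 0.515) / [0.515(1 − 0.643)]
n = 0.311855 / 0.183855 ≈ 1.6962
1.6962 × 86 = 145.87 → 146 items

146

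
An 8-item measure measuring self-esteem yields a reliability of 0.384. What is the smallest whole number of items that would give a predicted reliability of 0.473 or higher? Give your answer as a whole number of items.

12

Rearranging the Spearman-Brown formula for n,
n = r_target (1 − r_old) / [ r_old (1 − r_target) ]
n = 0.473(1 − 0.384) / [0.384(1 − 0.473)]
n = 0.291368 / 0.202368 ≈ 1.4398
1.4398 × 8 = 11.52 → 12 items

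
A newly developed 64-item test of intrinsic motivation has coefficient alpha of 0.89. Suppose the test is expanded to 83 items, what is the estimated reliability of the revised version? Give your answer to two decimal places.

0.91

Length ratio n = 83/64 = 1.2969
By Spearman-Brown, r_new = n r / (1 + (n − 1) r).
r_new = (1.2969 × 0.89) / (1 + (1.2969 − 1) × 0.89)
r_new = 1.1542 / 1.2642 ≈ 0.9130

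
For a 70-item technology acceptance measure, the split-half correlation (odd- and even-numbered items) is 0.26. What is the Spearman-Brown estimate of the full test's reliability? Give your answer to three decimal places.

Apply the Spearman-Brown correction with n = 2:
r_full = 2r_hh / (1 + r_hh) = 2 × 0.26 / (1 + 0.26)
r_full = 0.5200 / 1.2600 ≈ 0.4127

0.413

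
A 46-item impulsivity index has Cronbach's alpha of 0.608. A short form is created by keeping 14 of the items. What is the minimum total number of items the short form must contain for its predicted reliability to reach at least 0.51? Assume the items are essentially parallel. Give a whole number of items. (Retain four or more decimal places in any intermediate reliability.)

First, r for the 14-item form: n = 14/46 = 0.3043, so r_14 = 0.3043·0.608/(1 + (0.3043 − 1)·0.608) = 0.3206
Length factor from the short form to reach 0.51: n' = 0.51(1 − 0.3206) / [0.3206(1 − 0.51)] ≈ 2.2056
Items = 2.2056 × 14 ≈ 30.88 → 31

31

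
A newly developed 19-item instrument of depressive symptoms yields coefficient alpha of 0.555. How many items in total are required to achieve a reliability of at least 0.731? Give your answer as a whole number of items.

42

Spearman-Brown solved for the length factor n:
n = r_target (1 − r_old) / [ r_old (1 − r_target) ]
n = [0.731 × 0.445] / [0.555 × 0.269]
  = 0.325295 / 0.149295 = 2.1789
2.1789 × 19 = 41.40 → 42 items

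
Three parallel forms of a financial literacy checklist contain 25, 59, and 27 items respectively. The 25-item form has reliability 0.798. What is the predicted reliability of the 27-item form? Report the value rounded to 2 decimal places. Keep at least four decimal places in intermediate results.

0.81

Only the ratio of lengths matters: n = 27/25 = 1.0800
r_{27} = n·r / (1 + (n − 1)·r) = 0.8618 / 1.0638 ≈ 0.8101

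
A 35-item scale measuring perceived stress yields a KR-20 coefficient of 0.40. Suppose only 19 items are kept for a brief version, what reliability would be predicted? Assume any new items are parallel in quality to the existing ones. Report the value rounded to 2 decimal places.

n = 19/35 = 0.5429
r_new = (0.5429 × 0.40) / (1 + (0.5429 − 1) × 0.40)
r_new = 0.2172 / 0.8172 ≈ 0.2658

0.27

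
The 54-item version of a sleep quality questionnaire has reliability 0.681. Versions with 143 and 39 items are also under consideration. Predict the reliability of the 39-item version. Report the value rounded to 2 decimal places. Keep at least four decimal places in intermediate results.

The 143-item form is not needed; work directly from the 54-item form with n = 39/54 = 0.7222.
r_{39} = n·r / (1 + (n − 1)·r) = 0.4918 / 0.8108 ≈ 0.6066

0.61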